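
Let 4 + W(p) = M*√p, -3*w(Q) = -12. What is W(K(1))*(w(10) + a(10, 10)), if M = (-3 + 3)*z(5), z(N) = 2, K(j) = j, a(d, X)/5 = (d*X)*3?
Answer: -6016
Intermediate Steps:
a(d, X) = 15*X*d (a(d, X) = 5*((d*X)*3) = 5*((X*d)*3) = 5*(3*X*d) = 15*X*d)
w(Q) = 4 (w(Q) = -⅓*(-12) = 4)
M = 0 (M = (-3 + 3)*2 = 0*2 = 0)
W(p) = -4 (W(p) = -4 + 0*√p = -4 + 0 = -4)
W(K(1))*(w(10) + a(10, 10)) = -4*(4 + 15*10*10) = -4*(4 + 1500) = -4*1504 = -6016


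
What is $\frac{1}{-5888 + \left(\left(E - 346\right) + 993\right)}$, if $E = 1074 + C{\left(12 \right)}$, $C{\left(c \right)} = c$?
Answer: $- \frac{1}{4155} \approx -0.00024067$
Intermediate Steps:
$E = 1086$ ($E = 1074 + 12 = 1086$)
$\frac{1}{-5888 + \left(\left(E - 346\right) + 993\right)} = \frac{1}{-5888 + \left(\left(1086 - 346\right) + 993\right)} = \frac{1}{-5888 + \left(740 + 993\right)} = \frac{1}{-5888 + 1733} = \frac{1}{-4155} = - \frac{1}{4155}$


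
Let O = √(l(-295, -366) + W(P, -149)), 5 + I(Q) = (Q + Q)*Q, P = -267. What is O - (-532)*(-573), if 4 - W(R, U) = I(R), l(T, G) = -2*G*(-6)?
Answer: -304836 + 3*I*√16329 ≈ -3.0484e+5 + 383.35*I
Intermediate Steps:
l(T, G) = 12*G
I(Q) = -5 + 2*Q² (I(Q) = -5 + (Q + Q)*Q = -5 + (2*Q)*Q = -5 + 2*Q²)
W(R, U) = 9 - 2*R² (W(R, U) = 4 - (-5 + 2*R²) = 4 + (5 - 2*R²) = 9 - 2*R²)
O = 3*I*√16329 (O = √(12*(-366) + (9 - 2*(-267)²)) = √(-4392 + (9 - 2*71289)) = √(-4392 + (9 - 142578)) = √(-4392 - 142569) = √(-146961) = 3*I*√16329 ≈ 383.35*I)
O - (-532)*(-573) = 3*I*√16329 - (-532)*(-573) = 3*I*√16329 - 1*304836 = 3*I*√16329 - 304836 = -304836 + 3*I*√16329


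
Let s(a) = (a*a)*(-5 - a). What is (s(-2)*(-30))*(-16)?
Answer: -5760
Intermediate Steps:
s(a) = a²*(-5 - a)
(s(-2)*(-30))*(-16) = (((-2)²*(-5 - 1*(-2)))*(-30))*(-16) = ((4*(-5 + 2))*(-30))*(-16) = ((4*(-3))*(-30))*(-16) = -12*(-30)*(-16) = 360*(-16) = -5760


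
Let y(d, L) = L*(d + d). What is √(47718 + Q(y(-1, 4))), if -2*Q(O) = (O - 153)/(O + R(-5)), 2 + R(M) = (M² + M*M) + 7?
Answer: √421651382/94 ≈ 218.45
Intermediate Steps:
y(d, L) = 2*L*d (y(d, L) = L*(2*d) = 2*L*d)
R(M) = 5 + 2*M² (R(M) = -2 + ((M² + M*M) + 7) = -2 + ((M² + M²) + 7) = -2 + (2*M² + 7) = -2 + (7 + 2*M²) = 5 + 2*M²)
Q(O) = -(-153 + O)/(2*(55 + O)) (Q(O) = -(O - 153)/(2*(O + (5 + 2*(-5)²))) = -(-153 + O)/(2*(O + (5 + 2*25))) = -(-153 + O)/(2*(O + (5 + 50))) = -(-153 + O)/(2*(O + 55)) = -(-153 + O)/(2*(55 + O)))
√(47718 + Q(y(-1, 4))) = √(47718 + (153 - 2*4*(-1))/(2*(55 + 2*4*(-1)))) = √(47718 + (153 - 1*(-8))/(2*(55 - 8))) = √(47718 + (½)*(153 + 8)/47) = √(47718 + (½)*(1/47)*161) = √(47718 + 161/94) = √(4485653/94) = √421651382/94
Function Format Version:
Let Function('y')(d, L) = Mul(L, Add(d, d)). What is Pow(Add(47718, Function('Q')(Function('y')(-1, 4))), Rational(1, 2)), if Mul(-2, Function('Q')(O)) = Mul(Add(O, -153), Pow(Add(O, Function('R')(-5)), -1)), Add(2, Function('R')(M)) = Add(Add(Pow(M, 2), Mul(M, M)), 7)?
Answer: Mul(Rational(1, 94), Pow(421651382, Rational(1, 2))) ≈ 218.45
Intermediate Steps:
Function('y')(d, L) = Mul(2, L, d) (Function('y')(d, L) = Mul(L, Mul(2, d)) = Mul(2, L, d))
Function('R')(M) = Add(5, Mul(2, Pow(M, 2))) (Function('R')(M) = Add(-2, Add(Add(Pow(M, 2), Mul(M, M)), 7)) = Add(-2, Add(Add(Pow(M, 2), Pow(M, 2)), 7)) = Add(-2, Add(Mul(2, Pow(M, 2)), 7)) = Add(-2, Add(7, Mul(2, Pow(M, 2)))) = Add(5, Mul(2, Pow(M, 2))))
Function('Q')(O) = Mul(Rational(-1, 2), Pow(Add(55, O), -1), Add(-153, O)) (Function('Q')(O) = Mul(Rational(-1, 2), Mul(Add(O, -153), Pow(Add(O, Add(5, Mul(2, Pow(-5, 2)))), -1))) = Mul(Rational(-1, 2), Mul(Add(-153, O), Pow(Add(O, Add(5, Mul(2, 25))), -1))) = Mul(Rational(-1, 2), Mul(Add(-153, O), Pow(Add(O, Add(5, 50)), -1))) = Mul(Rational(-1, 2), Mul(Add(-153, O), Pow(Add(O, 55), -1))) = Mul(Rational(-1, 2), Mul(Add(-153, O), Pow(Add(55, O), -1))) = Mul(Rational(-1, 2), Mul(Pow(Add(55, O), -1), Add(-153, O))) = Mul(Rational(-1, 2), Pow(Add(55, O), -1), Add(-153, O)))
Pow(Add(47718, Function('Q')(Function('y')(-1, 4))), Rational(1, 2)) = Pow(Add(47718, Mul(Rational(1, 2), Pow(Add(55, Mul(2, 4, -1)), -1), Add(153, Mul(-1, Mul(2, 4, -1))))), Rational(1, 2)) = Pow(Add(47718, Mul(Rational(1, 2), Pow(Add(55, -8), -1), Add(153, Mul(-1, -8)))), Rational(1, 2)) = Pow(Add(47718, Mul(Rational(1, 2), Pow(47, -1), Add(153, 8))), Rational(1, 2)) = Pow(Add(47718, Mul(Rational(1, 2), Rational(1, 47), 161)), Rational(1, 2)) = Pow(Add(47718, Rational(161, 94)), Rational(1, 2)) = Pow(Rational(4485653, 94), Rational(1, 2)) = Mul(Rational(1, 94), Pow(421651382, Rational(1, 2)))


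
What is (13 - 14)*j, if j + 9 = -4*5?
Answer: 29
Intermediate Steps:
j = -29 (j = -9 - 4*5 = -9 - 20 = -29)
(13 - 14)*j = (13 - 14)*(-29) = -1*(-29) = 29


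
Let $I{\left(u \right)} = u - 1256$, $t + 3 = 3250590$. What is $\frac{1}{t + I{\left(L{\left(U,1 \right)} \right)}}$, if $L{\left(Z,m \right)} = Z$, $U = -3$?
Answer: $\frac{1}{3249328} \approx 3.0776 \cdot 10^{-7}$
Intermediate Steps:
$t = 3250587$ ($t = -3 + 3250590 = 3250587$)
$I{\left(u \right)} = -1256 + u$
$\frac{1}{t + I{\left(L{\left(U,1 \right)} \right)}} = \frac{1}{3250587 - 1259} = \frac{1}{3249328}$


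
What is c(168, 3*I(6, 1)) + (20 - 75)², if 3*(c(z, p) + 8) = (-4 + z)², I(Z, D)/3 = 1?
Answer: 35947/3 ≈ 11982.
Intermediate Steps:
I(Z, D) = 3 (I(Z, D) = 3*1 = 3)
c(z, p) = -8 + (-4 + z)²/3
c(168, 3*I(6, 1)) + (20 - 75)² = (-8 + (-4 + 168)²/3) + (20 - 75)² = (-8 + (⅓)*164²) + (-55)² = (-8 + (⅓)*26896) + 3025 = (-8 + 26896/3) + 3025 = 26872/3 + 3025 = 35947/3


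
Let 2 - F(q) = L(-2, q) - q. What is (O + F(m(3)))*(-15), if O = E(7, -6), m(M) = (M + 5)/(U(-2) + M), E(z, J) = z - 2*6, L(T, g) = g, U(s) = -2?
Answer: 45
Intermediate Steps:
E(z, J) = -12 + z (E(z, J) = z - 12 = -12 + z)
m(M) = (5 + M)/(-2 + M) (m(M) = (M + 5)/(-2 + M) = (5 + M)/(-2 + M))
F(q) = 2 (F(q) = 2 - (q - q) = 2 - 1*0 = 2 + 0 = 2)
O = -5 (O = -12 + 7 = -5)
(O + F(m(3)))*(-15) = (-5 + 2)*(-15) = -3*(-15) = 45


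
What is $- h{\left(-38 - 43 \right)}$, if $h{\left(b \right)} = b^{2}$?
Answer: $-6561$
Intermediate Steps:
$- h{\left(-38 - 43 \right)} = - \left(-38 - 43\right)^{2} = - \left(-81\right)^{2} = \left(-1\right) 6561 = -6561$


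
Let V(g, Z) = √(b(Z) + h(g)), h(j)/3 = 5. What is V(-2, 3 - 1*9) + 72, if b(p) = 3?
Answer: 72 + 3*√2 ≈ 76.243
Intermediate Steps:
h(j) = 15 (h(j) = 3*5 = 15)
V(g, Z) = 3*√2 (V(g, Z) = √(3 + 15) = √18 = 3*√2)
V(-2, 3 - 1*9) + 72 = 3*√2 + 72 = 72 + 3*√2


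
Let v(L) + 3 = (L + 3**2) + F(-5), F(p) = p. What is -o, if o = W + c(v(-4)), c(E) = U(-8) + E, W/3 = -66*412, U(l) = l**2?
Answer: 81515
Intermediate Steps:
W = -81576 (W = 3*(-66*412) = 3*(-27192) = -81576)
v(L) = 1 + L (v(L) = -3 + ((L + 3**2) - 5) = -3 + ((L + 9) - 5) = -3 + ((9 + L) - 5) = -3 + (4 + L) = 1 + L)
c(E) = 64 + E (c(E) = (-8)**2 + E = 64 + E)
o = -81515 (o = -81576 + (64 + (1 - 4)) = -81576 + (64 - 3) = -81576 + 61 = -81515)
-o = -1*(-81515) = 81515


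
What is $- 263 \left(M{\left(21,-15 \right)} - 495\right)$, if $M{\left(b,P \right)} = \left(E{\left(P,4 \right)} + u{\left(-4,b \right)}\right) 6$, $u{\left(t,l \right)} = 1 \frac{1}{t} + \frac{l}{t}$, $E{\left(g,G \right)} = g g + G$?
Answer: $-222498$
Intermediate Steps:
$E{\left(g,G \right)} = G + g^{2}$ ($E{\left(g,G \right)} = g^{2} + G = G + g^{2}$)
$u{\left(t,l \right)} = \frac{1}{t} + \frac{l}{t}$
$M{\left(b,P \right)} = \frac{45}{2} + 6 P^{2} - \frac{3 b}{2}$ ($M{\left(b,P \right)} = \left(\left(4 + P^{2}\right) + \frac{1 + b}{-4}\right) 6 = \left(\left(4 + P^{2}\right) - \frac{1 + b}{4}\right) 6 = \left(\left(4 + P^{2}\right) - \left(\frac{1}{4} + \frac{b}{4}\right)\right) 6 = \left(\frac{15}{4} + P^{2} - \frac{b}{4}\right) 6 = \frac{45}{2} + 6 P^{2} - \frac{3 b}{2}$)
$- 263 \left(M{\left(21,-15 \right)} - 495\right) = - 263 \left(\left(\frac{45}{2} + 6 \left(-15\right)^{2} - \frac{63}{2}\right) - 495\right) = - 263 \left(\left(\frac{45}{2} + 6 \cdot 225 - \frac{63}{2}\right) - 495\right) = - 263 \left(\left(\frac{45}{2} + 1350 - \frac{63}{2}\right) - 495\right) = - 263 \left(1341 - 495\right) = \left(-263\right) 846 = -222498$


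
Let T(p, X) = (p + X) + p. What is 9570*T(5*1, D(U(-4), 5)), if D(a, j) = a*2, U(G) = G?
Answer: 19140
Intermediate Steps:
D(a, j) = 2*a
T(p, X) = X + 2*p (T(p, X) = (X + p) + p = X + 2*p)
9570*T(5*1, D(U(-4), 5)) = 9570*(2*(-4) + 2*(5*1)) = 9570*(-8 + 2*5) = 9570*(-8 + 10) = 9570*2 = 19140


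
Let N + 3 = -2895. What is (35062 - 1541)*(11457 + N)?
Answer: 286906239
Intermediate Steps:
N = -2898 (N = -3 - 2895 = -2898)
(35062 - 1541)*(11457 + N) = (35062 - 1541)*(11457 - 2898) = 33521*8559 = 286906239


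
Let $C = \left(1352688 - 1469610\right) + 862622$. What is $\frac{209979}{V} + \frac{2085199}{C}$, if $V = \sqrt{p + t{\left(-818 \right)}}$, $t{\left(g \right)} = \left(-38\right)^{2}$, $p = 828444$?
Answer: $\frac{2085199}{745700} + \frac{209979 \sqrt{12967}}{103736} \approx 233.29$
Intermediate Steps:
$t{\left(g \right)} = 1444$
$V = 8 \sqrt{12967}$ ($V = \sqrt{828444 + 1444} = \sqrt{829888} = 8 \sqrt{12967} \approx 910.98$)
$C = 745700$ ($C = -116922 + 862622 = 745700$)
$\frac{209979}{V} + \frac{2085199}{C} = \frac{209979}{8 \sqrt{12967}} + \frac{2085199}{745700} = 209979 \frac{\sqrt{12967}}{103736} + 2085199 \cdot \frac{1}{745700} = \frac{209979 \sqrt{12967}}{103736} + \frac{2085199}{745700} = \frac{2085199}{745700} + \frac{209979 \sqrt{12967}}{103736}$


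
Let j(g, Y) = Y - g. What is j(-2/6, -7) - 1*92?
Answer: -296/3 ≈ -98.667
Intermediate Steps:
j(-2/6, -7) - 1*92 = (-7 - (-2)/6) - 1*92 = (-7 - (-2)/6) - 92 = (-7 - 1*(-1/3)) - 92 = (-7 + 1/3) - 92 = -20/3 - 92 = -296/3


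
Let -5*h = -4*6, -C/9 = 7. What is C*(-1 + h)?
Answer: -1197/5 ≈ -239.40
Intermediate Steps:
C = -63 (C = -9*7 = -63)
h = 24/5 (h = -(-4)*6/5 = -⅕*(-24) = 24/5 ≈ 4.8000)
C*(-1 + h) = -63*(-1 + 24/5) = -63*19/5 = -1197/5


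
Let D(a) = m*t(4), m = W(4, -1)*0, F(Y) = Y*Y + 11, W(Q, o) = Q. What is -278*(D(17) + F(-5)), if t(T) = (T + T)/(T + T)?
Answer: -10008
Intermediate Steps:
t(T) = 1 (t(T) = (2*T)/((2*T)) = (2*T)*(1/(2*T)) = 1)
F(Y) = 11 + Y**2 (F(Y) = Y**2 + 11 = 11 + Y**2)
m = 0 (m = 4*0 = 0)
D(a) = 0 (D(a) = 0*1 = 0)
-278*(D(17) + F(-5)) = -278*(0 + (11 + (-5)**2)) = -278*(0 + (11 + 25)) = -278*(0 + 36) = -278*36 = -10008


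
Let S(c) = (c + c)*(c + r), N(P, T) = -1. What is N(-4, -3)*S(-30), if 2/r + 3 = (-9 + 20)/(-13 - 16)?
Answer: -89940/49 ≈ -1835.5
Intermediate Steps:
r = -29/49 (r = 2/(-3 + (-9 + 20)/(-13 - 16)) = 2/(-3 + 11/(-29)) = 2/(-3 + 11*(-1/29)) = 2/(-3 - 11/29) = 2/(-98/29) = 2*(-29/98) = -29/49 ≈ -0.59184)
S(c) = 2*c*(-29/49 + c) (S(c) = (c + c)*(c - 29/49) = (2*c)*(-29/49 + c) = 2*c*(-29/49 + c))
N(-4, -3)*S(-30) = -2*(-30)*(-29 + 49*(-30))/49 = -2*(-30)*(-29 - 1470)/49 = -2*(-30)*(-1499)/49 = -1*89940/49 = -89940/49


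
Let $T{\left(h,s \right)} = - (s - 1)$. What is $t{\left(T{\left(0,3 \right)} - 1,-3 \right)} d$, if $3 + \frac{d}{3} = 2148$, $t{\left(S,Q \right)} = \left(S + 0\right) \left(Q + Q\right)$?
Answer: $115830$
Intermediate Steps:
$T{\left(h,s \right)} = 1 - s$ ($T{\left(h,s \right)} = - (-1 + s) = 1 - s$)
$t{\left(S,Q \right)} = 2 Q S$ ($t{\left(S,Q \right)} = S 2 Q = 2 Q S$)
$d = 6435$ ($d = -9 + 3 \cdot 2148 = -9 + 6444 = 6435$)
$t{\left(T{\left(0,3 \right)} - 1,-3 \right)} d = 2 \left(-3\right) \left(\left(1 - 3\right) - 1\right) 6435 = 2 \left(-3\right) \left(-2 - 1\right) 6435 = 2 \left(-3\right) \left(-3\right) 6435 = 18 \cdot 6435 = 115830$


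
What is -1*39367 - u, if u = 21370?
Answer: -60737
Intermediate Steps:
-1*39367 - u = -1*39367 - 1*21370 = -39367 - 21370 = -60737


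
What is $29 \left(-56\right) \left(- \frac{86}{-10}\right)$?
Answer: $- \frac{69832}{5} \approx -13966.0$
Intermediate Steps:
$29 \left(-56\right) \left(- \frac{86}{-10}\right) = - 1624 \left(\left(-86\right) \left(- \frac{1}{10}\right)\right) = \left(-1624\right) \frac{43}{5} = - \frac{69832}{5}$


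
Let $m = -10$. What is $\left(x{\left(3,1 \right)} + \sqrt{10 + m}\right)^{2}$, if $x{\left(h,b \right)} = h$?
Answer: $9$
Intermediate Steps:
$\left(x{\left(3,1 \right)} + \sqrt{10 + m}\right)^{2} = \left(3 + \sqrt{10 - 10}\right)^{2} = \left(3 + \sqrt{0}\right)^{2} = \left(3 + 0\right)^{2} = 3^{2} = 9$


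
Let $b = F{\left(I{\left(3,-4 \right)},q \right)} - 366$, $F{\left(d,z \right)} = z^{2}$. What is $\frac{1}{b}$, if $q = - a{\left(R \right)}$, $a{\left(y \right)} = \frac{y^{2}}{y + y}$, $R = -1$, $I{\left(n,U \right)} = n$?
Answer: $- \frac{4}{1463} \approx -0.0027341$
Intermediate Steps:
$a{\left(y \right)} = \frac{y}{2}$ ($a{\left(y \right)} = \frac{y^{2}}{2 y} = \frac{1}{2 y} y^{2} = \frac{y}{2}$)
$q = \frac{1}{2}$ ($q = - \frac{-1}{2} = \left(-1\right) \left(- \frac{1}{2}\right) = \frac{1}{2} \approx 0.5$)
$b = - \frac{1463}{4}$ ($b = \left(\frac{1}{2}\right)^{2} - 366 = \frac{1}{4} - 366 = - \frac{1463}{4} \approx -365.75$)
$\frac{1}{b} = \frac{1}{- \frac{1463}{4}} = - \frac{4}{1463}$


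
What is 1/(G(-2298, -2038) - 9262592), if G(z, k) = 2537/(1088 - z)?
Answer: -3386/31363133975 ≈ -1.0796e-7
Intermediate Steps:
1/(G(-2298, -2038) - 9262592) = 1/(-2537/(-1088 - 2298) - 9262592) = 1/(-2537/(-3386) - 9262592) = 1/(-2537*(-1/3386) - 9262592) = 1/(2537/3386 - 9262592) = 1/(-31363133975/3386) = -3386/31363133975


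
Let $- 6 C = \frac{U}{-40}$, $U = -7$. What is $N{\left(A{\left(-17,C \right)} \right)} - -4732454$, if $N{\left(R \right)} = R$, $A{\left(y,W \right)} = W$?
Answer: $\frac{1135788953}{240} \approx 4.7325 \cdot 10^{6}$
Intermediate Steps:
$C = - \frac{7}{240}$ ($C = - \frac{\left(-7\right) \frac{1}{-40}}{6} = - \frac{\left(-7\right) \left(- \frac{1}{40}\right)}{6} = \left(- \frac{1}{6}\right) \frac{7}{40} = - \frac{7}{240} \approx -0.029167$)
$N{\left(A{\left(-17,C \right)} \right)} - -4732454 = - \frac{7}{240} - -4732454 = - \frac{7}{240} + 4732454 = \frac{1135788953}{240}$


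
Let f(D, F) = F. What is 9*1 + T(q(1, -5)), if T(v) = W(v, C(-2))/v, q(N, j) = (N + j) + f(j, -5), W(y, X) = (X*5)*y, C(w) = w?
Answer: -1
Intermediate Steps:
W(y, X) = 5*X*y (W(y, X) = (5*X)*y = 5*X*y)
q(N, j) = -5 + N + j (q(N, j) = (N + j) - 5 = -5 + N + j)
T(v) = -10 (T(v) = (5*(-2)*v)/v = (-10*v)/v = -10)
9*1 + T(q(1, -5)) = 9*1 - 10 = 9 - 10 = -1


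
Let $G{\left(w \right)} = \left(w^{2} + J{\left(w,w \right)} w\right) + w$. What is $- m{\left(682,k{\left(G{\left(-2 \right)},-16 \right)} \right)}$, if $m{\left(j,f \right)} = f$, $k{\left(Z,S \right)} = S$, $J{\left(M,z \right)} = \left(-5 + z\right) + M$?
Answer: $16$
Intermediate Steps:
$J{\left(M,z \right)} = -5 + M + z$
$G{\left(w \right)} = w + w^{2} + w \left(-5 + 2 w\right)$ ($G{\left(w \right)} = \left(w^{2} + \left(-5 + w + w\right) w\right) + w = \left(w^{2} + \left(-5 + 2 w\right) w\right) + w = \left(w^{2} + w \left(-5 + 2 w\right)\right) + w = w + w^{2} + w \left(-5 + 2 w\right)$)
$- m{\left(682,k{\left(G{\left(-2 \right)},-16 \right)} \right)} = \left(-1\right) \left(-16\right) = 16$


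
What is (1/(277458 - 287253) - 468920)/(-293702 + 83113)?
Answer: 4593071401/2062719255 ≈ 2.2267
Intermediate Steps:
(1/(277458 - 287253) - 468920)/(-293702 + 83113) = (1/(-9795) - 468920)/(-210589) = (-1/9795 - 468920)*(-1/210589) = -4593071401/9795*(-1/210589) = 4593071401/2062719255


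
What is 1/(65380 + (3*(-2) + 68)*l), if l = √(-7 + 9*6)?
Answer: 16345/1068590933 - 31*√47/2137181866 ≈ 1.5196e-5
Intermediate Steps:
l = √47 (l = √(-7 + 54) = √47 ≈ 6.8557)
1/(65380 + (3*(-2) + 68)*l) = 1/(65380 + (3*(-2) + 68)*√47) = 1/(65380 + (-6 + 68)*√47) = 1/(65380 + 62*√47)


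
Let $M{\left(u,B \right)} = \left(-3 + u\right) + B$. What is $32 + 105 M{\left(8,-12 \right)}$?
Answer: $-703$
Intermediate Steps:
$M{\left(u,B \right)} = -3 + B + u$
$32 + 105 M{\left(8,-12 \right)} = 32 + 105 \left(-3 - 12 + 8\right) = 32 + 105 \left(-7\right) = 32 - 735 = -703$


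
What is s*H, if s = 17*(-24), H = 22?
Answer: -8976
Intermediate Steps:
s = -408
s*H = -408*22 = -8976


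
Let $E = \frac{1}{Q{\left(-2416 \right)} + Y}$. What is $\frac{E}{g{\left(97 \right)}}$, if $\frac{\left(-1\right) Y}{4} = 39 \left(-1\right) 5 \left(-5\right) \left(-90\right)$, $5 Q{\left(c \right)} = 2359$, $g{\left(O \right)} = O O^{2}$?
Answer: $\frac{5}{1603894110607} \approx 3.1174 \cdot 10^{-12}$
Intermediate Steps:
$g{\left(O \right)} = O^{3}$
$Q{\left(c \right)} = \frac{2359}{5}$ ($Q{\left(c \right)} = \frac{1}{5} \cdot 2359 = \frac{2359}{5}$)
$Y = 351000$ ($Y = - 4 \cdot 39 \left(-1\right) 5 \left(-5\right) \left(-90\right) = - 4 \cdot 39 \left(\left(-5\right) \left(-5\right)\right) \left(-90\right) = - 4 \cdot 39 \cdot 25 \left(-90\right) = - 4 \cdot 975 \left(-90\right) = \left(-4\right) \left(-87750\right) = 351000$)
$E = \frac{5}{1757359}$ ($E = \frac{1}{\frac{2359}{5} + 351000} = \frac{1}{\frac{1757359}{5}} = \frac{5}{1757359} \approx 2.8452 \cdot 10^{-6}$)
$\frac{E}{g{\left(97 \right)}} = \frac{5}{1757359 \cdot 97^{3}} = \frac{5}{1757359 \cdot 912673} = \frac{5}{1757359} \cdot \frac{1}{912673} = \frac{5}{1603894110607}$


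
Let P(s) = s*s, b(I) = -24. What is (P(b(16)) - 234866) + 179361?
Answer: -54929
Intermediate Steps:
P(s) = s²
(P(b(16)) - 234866) + 179361 = ((-24)² - 234866) + 179361 = (576 - 234866) + 179361 = -234290 + 179361 = -54929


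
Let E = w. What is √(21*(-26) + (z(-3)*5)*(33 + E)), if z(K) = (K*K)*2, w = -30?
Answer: 2*I*√69 ≈ 16.613*I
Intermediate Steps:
z(K) = 2*K² (z(K) = K²*2 = 2*K²)
E = -30
√(21*(-26) + (z(-3)*5)*(33 + E)) = √(21*(-26) + ((2*(-3)²)*5)*(33 - 30)) = √(-546 + ((2*9)*5)*3) = √(-546 + (18*5)*3) = √(-546 + 90*3) = √(-546 + 270) = √(-276) = 2*I*√69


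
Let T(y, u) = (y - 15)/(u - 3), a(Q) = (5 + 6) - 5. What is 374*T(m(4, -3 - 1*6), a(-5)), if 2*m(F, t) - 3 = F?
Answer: -4301/3 ≈ -1433.7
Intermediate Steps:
a(Q) = 6 (a(Q) = 11 - 5 = 6)
m(F, t) = 3/2 + F/2
T(y, u) = (-15 + y)/(-3 + u)
374*T(m(4, -3 - 1*6), a(-5)) = 374*((-15 + (3/2 + (1/2)*4))/(-3 + 6)) = 374*((-15 + (3/2 + 2))/3) = 374*((-15 + 7/2)/3) = 374*((1/3)*(-23/2)) = 374*(-23/6) = -4301/3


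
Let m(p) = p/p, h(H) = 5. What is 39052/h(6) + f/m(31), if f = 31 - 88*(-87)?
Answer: 77487/5 ≈ 15497.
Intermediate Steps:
f = 7687 (f = 31 + 7656 = 7687)
m(p) = 1
39052/h(6) + f/m(31) = 39052/5 + 7687/1 = 39052*(1/5) + 7687*1 = 39052/5 + 7687 = 77487/5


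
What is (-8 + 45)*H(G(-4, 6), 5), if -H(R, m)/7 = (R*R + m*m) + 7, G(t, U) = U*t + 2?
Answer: -133644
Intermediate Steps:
G(t, U) = 2 + U*t
H(R, m) = -49 - 7*R² - 7*m² (H(R, m) = -7*((R*R + m*m) + 7) = -7*((R² + m²) + 7) = -7*(7 + R² + m²) = -49 - 7*R² - 7*m²)
(-8 + 45)*H(G(-4, 6), 5) = (-8 + 45)*(-49 - 7*(2 + 6*(-4))² - 7*5²) = 37*(-49 - 7*(2 - 24)² - 7*25) = 37*(-49 - 7*(-22)² - 175) = 37*(-49 - 7*484 - 175) = 37*(-49 - 3388 - 175) = 37*(-3612) = -133644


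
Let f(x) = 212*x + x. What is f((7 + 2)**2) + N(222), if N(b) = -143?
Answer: 17110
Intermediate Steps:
f(x) = 213*x
f((7 + 2)**2) + N(222) = 213*(7 + 2)**2 - 143 = 213*9**2 - 143 = 213*81 - 143 = 17253 - 143 = 17110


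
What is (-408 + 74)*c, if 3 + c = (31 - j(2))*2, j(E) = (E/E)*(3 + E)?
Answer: -16366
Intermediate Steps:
j(E) = 3 + E (j(E) = 1*(3 + E) = 3 + E)
c = 49 (c = -3 + (31 - (3 + 2))*2 = -3 + (31 - 1*5)*2 = -3 + (31 - 5)*2 = -3 + 26*2 = -3 + 52 = 49)
(-408 + 74)*c = (-408 + 74)*49 = -334*49 = -16366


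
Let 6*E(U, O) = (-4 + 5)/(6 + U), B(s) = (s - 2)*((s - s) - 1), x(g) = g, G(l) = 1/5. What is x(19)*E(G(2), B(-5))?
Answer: 95/186 ≈ 0.51075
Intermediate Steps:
G(l) = ⅕
B(s) = 2 - s (B(s) = (-2 + s)*(0 - 1) = (-2 + s)*(-1) = 2 - s)
E(U, O) = 1/(6*(6 + U)) (E(U, O) = ((-4 + 5)/(6 + U))/6 = (1/(6 + U))/6 = 1/(6*(6 + U)))
x(19)*E(G(2), B(-5)) = 19*(1/(6*(6 + ⅕))) = 19*(1/(6*(31/5))) = 19*((⅙)*(5/31)) = 19*(5/186) = 95/186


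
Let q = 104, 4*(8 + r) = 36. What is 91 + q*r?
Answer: 195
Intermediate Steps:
r = 1 (r = -8 + (¼)*36 = -8 + 9 = 1)
91 + q*r = 91 + 104*1 = 91 + 104 = 195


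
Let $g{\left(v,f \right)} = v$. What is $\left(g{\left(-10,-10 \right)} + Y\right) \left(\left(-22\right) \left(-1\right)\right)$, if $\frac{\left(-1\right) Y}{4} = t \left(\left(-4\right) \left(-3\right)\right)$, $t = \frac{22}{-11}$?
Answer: $1892$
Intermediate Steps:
$t = -2$ ($t = 22 \left(- \frac{1}{11}\right) = -2$)
$Y = 96$ ($Y = - 4 \left(- 2 \left(\left(-4\right) \left(-3\right)\right)\right) = - 4 \left(\left(-2\right) 12\right) = \left(-4\right) \left(-24\right) = 96$)
$\left(g{\left(-10,-10 \right)} + Y\right) \left(\left(-22\right) \left(-1\right)\right) = \left(-10 + 96\right) \left(\left(-22\right) \left(-1\right)\right) = 86 \cdot 22 = 1892$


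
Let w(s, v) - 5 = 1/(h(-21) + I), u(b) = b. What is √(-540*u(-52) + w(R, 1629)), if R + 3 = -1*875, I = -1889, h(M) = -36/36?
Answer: √11146936290/630 ≈ 167.59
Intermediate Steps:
h(M) = -1 (h(M) = -36*1/36 = -1)
R = -878 (R = -3 - 1*875 = -3 - 875 = -878)
w(s, v) = 9449/1890 (w(s, v) = 5 + 1/(-1 - 1889) = 5 + 1/(-1890) = 5 - 1/1890 = 9449/1890)
√(-540*u(-52) + w(R, 1629)) = √(-540*(-52) + 9449/1890) = √(28080 + 9449/1890) = √(53080649/1890) = √11146936290/630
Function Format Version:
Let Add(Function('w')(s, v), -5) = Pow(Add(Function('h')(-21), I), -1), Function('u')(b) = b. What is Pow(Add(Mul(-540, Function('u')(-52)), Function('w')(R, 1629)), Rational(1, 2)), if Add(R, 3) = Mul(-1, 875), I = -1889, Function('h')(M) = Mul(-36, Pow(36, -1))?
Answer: Mul(Rational(1, 630), Pow(11146936290, Rational(1, 2))) ≈ 167.59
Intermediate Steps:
Function('h')(M) = -1 (Function('h')(M) = Mul(-36, Rational(1, 36)) = -1)
R = -878 (R = Add(-3, Mul(-1, 875)) = Add(-3, -875) = -878)
Function('w')(s, v) = Rational(9449, 1890) (Function('w')(s, v) = Add(5, Pow(Add(-1, -1889), -1)) = Add(5, Pow(-1890, -1)) = Add(5, Rational(-1, 1890)) = Rational(9449, 1890))
Pow(Add(Mul(-540, Function('u')(-52)), Function('w')(R, 1629)), Rational(1, 2)) = Pow(Add(Mul(-540, -52), Rational(9449, 1890)), Rational(1, 2)) = Pow(Add(28080, Rational(9449, 1890)), Rational(1, 2)) = Pow(Rational(53080649, 1890), Rational(1, 2)) = Mul(Rational(1, 630), Pow(11146936290, Rational(1, 2)))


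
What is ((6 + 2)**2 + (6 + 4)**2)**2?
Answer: 26896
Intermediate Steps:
((6 + 2)**2 + (6 + 4)**2)**2 = (8**2 + 10**2)**2 = (64 + 100)**2 = 164**2 = 26896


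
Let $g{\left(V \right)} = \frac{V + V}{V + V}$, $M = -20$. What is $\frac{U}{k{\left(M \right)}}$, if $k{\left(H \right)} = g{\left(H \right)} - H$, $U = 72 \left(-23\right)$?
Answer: $- \frac{552}{7} \approx -78.857$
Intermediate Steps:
$g{\left(V \right)} = 1$ ($g{\left(V \right)} = \frac{2 V}{2 V} = 2 V \frac{1}{2 V} = 1$)
$U = -1656$
$k{\left(H \right)} = 1 - H$
$\frac{U}{k{\left(M \right)}} = - \frac{1656}{1 - -20} = - \frac{1656}{1 + 20} = - \frac{1656}{21} = \left(-1656\right) \frac{1}{21} = - \frac{552}{7}$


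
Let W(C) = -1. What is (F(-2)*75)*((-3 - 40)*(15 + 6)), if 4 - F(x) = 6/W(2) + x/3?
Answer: -722400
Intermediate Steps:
F(x) = 10 - x/3 (F(x) = 4 - (6/(-1) + x/3) = 4 - (6*(-1) + x*(⅓)) = 4 - (-6 + x/3) = 4 + (6 - x/3) = 10 - x/3)
(F(-2)*75)*((-3 - 40)*(15 + 6)) = ((10 - ⅓*(-2))*75)*((-3 - 40)*(15 + 6)) = ((10 + ⅔)*75)*(-43*21) = ((32/3)*75)*(-903) = 800*(-903) = -722400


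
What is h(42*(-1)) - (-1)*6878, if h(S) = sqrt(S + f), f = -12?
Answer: 6878 + 3*I*sqrt(6) ≈ 6878.0 + 7.3485*I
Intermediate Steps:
h(S) = sqrt(-12 + S) (h(S) = sqrt(S - 12) = sqrt(-12 + S))
h(42*(-1)) - (-1)*6878 = sqrt(-12 + 42*(-1)) - (-1)*6878 = sqrt(-12 - 42) - 1*(-6878) = sqrt(-54) + 6878 = 3*I*sqrt(6) + 6878 = 6878 + 3*I*sqrt(6)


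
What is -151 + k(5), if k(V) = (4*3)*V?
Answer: -91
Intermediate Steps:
k(V) = 12*V
-151 + k(5) = -151 + 12*5 = -151 + 60 = -91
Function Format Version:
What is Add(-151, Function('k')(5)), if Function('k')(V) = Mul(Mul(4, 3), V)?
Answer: -91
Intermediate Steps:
Function('k')(V) = Mul(12, V)
Add(-151, Function('k')(5)) = Add(-151, Mul(12, 5)) = Add(-151, 60) = -91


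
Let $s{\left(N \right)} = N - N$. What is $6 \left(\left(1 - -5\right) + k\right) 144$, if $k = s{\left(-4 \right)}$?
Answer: $5184$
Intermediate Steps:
$s{\left(N \right)} = 0$
$k = 0$
$6 \left(\left(1 - -5\right) + k\right) 144 = 6 \left(\left(1 - -5\right) + 0\right) 144 = 6 \left(\left(1 + 5\right) + 0\right) 144 = 6 \left(6 + 0\right) 144 = 6 \cdot 6 \cdot 144 = 36 \cdot 144 = 5184$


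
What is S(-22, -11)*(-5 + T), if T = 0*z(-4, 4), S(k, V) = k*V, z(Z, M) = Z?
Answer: -1210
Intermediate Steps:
S(k, V) = V*k
T = 0 (T = 0*(-4) = 0)
S(-22, -11)*(-5 + T) = (-11*(-22))*(-5 + 0) = 242*(-5) = -1210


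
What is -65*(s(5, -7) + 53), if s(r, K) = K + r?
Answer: -3315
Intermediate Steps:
-65*(s(5, -7) + 53) = -65*((-7 + 5) + 53) = -65*(-2 + 53) = -65*51 = -3315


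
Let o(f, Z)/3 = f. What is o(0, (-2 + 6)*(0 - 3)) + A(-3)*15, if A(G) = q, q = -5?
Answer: -75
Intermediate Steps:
A(G) = -5
o(f, Z) = 3*f
o(0, (-2 + 6)*(0 - 3)) + A(-3)*15 = 3*0 - 5*15 = 0 - 75 = -75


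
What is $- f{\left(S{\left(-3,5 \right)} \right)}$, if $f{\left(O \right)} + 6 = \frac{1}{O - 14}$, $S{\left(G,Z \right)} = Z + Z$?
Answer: $\frac{25}{4} \approx 6.25$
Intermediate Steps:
$S{\left(G,Z \right)} = 2 Z$
$f{\left(O \right)} = -6 + \frac{1}{-14 + O}$ ($f{\left(O \right)} = -6 + \frac{1}{O - 14} = -6 + \frac{1}{-14 + O}$)
$- f{\left(S{\left(-3,5 \right)} \right)} = - \frac{85 - 6 \cdot 2 \cdot 5}{-14 + 2 \cdot 5} = - \frac{85 - 60}{-14 + 10} = - \frac{85 - 60}{-4} = - \frac{\left(-1\right) 25}{4} = \left(-1\right) \left(- \frac{25}{4}\right) = \frac{25}{4}$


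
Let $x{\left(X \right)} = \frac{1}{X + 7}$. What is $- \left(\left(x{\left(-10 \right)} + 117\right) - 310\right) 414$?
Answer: $80040$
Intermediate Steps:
$x{\left(X \right)} = \frac{1}{7 + X}$
$- \left(\left(x{\left(-10 \right)} + 117\right) - 310\right) 414 = - \left(\left(\frac{1}{7 - 10} + 117\right) - 310\right) 414 = - \left(\left(\frac{1}{-3} + 117\right) - 310\right) 414 = - \left(\left(- \frac{1}{3} + 117\right) - 310\right) 414 = - \left(\frac{350}{3} - 310\right) 414 = - \frac{\left(-580\right) 414}{3} = \left(-1\right) \left(-80040\right) = 80040$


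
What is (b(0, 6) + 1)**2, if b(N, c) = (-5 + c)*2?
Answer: 9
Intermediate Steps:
b(N, c) = -10 + 2*c
(b(0, 6) + 1)**2 = ((-10 + 2*6) + 1)**2 = ((-10 + 12) + 1)**2 = (2 + 1)**2 = 3**2 = 9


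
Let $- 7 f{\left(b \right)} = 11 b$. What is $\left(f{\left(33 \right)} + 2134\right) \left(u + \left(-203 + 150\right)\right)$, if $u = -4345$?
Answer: $- \frac{64100850}{7} \approx -9.1573 \cdot 10^{6}$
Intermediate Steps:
$f{\left(b \right)} = - \frac{11 b}{7}$
$\left(f{\left(33 \right)} + 2134\right) \left(u + \left(-203 + 150\right)\right) = \left(\left(- \frac{11}{7}\right) 33 + 2134\right) \left(-4345 + \left(-203 + 150\right)\right) = \left(- \frac{363}{7} + 2134\right) \left(-4345 - 53\right) = \frac{14575}{7} \left(-4398\right) = - \frac{64100850}{7}$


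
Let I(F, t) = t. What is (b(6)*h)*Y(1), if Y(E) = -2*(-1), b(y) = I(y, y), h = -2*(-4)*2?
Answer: 192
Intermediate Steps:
h = 16 (h = 8*2 = 16)
b(y) = y
Y(E) = 2
(b(6)*h)*Y(1) = (6*16)*2 = 96*2 = 192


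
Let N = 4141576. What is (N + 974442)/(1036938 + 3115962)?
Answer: 2558009/2076450 ≈ 1.2319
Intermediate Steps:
(N + 974442)/(1036938 + 3115962) = (4141576 + 974442)/(1036938 + 3115962) = 5116018/4152900 = 5116018*(1/4152900) = 2558009/2076450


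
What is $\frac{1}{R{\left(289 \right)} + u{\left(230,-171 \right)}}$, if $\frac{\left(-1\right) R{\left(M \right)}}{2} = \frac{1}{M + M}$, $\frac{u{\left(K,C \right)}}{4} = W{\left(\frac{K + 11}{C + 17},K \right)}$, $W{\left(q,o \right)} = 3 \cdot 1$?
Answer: $\frac{289}{3467} \approx 0.083357$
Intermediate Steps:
$W{\left(q,o \right)} = 3$
$u{\left(K,C \right)} = 12$ ($u{\left(K,C \right)} = 4 \cdot 3 = 12$)
$R{\left(M \right)} = - \frac{1}{M}$ ($R{\left(M \right)} = - \frac{2}{M + M} = - \frac{2}{2 M} = - 2 \frac{1}{2 M} = - \frac{1}{M}$)
$\frac{1}{R{\left(289 \right)} + u{\left(230,-171 \right)}} = \frac{1}{- \frac{1}{289} + 12} = \frac{1}{\frac{3467}{289}} = \frac{289}{3467}$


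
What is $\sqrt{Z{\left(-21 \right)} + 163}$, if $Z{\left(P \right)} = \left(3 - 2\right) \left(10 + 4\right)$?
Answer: $\sqrt{177} \approx 13.304$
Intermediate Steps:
$Z{\left(P \right)} = 14$ ($Z{\left(P \right)} = 1 \cdot 14 = 14$)
$\sqrt{Z{\left(-21 \right)} + 163} = \sqrt{14 + 163} = \sqrt{177}$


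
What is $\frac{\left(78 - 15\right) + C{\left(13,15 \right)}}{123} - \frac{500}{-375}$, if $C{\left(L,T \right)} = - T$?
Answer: $\frac{212}{123} \approx 1.7236$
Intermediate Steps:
$\frac{\left(78 - 15\right) + C{\left(13,15 \right)}}{123} - \frac{500}{-375} = \frac{\left(78 - 15\right) - 15}{123} - \frac{500}{-375} = \left(\left(78 - 15\right) - 15\right) \frac{1}{123} - - \frac{4}{3} = \left(63 - 15\right) \frac{1}{123} + \frac{4}{3} = 48 \cdot \frac{1}{123} + \frac{4}{3} = \frac{16}{41} + \frac{4}{3} = \frac{212}{123}$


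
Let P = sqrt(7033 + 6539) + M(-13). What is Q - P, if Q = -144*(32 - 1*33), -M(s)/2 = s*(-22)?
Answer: 716 - 6*sqrt(377) ≈ 599.50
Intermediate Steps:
M(s) = 44*s (M(s) = -2*s*(-22) = -(-44)*s = 44*s)
Q = 144 (Q = -144*(32 - 33) = -144*(-1) = 144)
P = -572 + 6*sqrt(377) (P = sqrt(7033 + 6539) + 44*(-13) = sqrt(13572) - 572 = 6*sqrt(377) - 572 = -572 + 6*sqrt(377) ≈ -455.50)
Q - P = 144 - (-572 + 6*sqrt(377)) = 144 + (572 - 6*sqrt(377)) = 716 - 6*sqrt(377)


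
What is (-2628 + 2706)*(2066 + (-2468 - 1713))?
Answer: -164970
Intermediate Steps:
(-2628 + 2706)*(2066 + (-2468 - 1713)) = 78*(2066 - 4181) = 78*(-2115) = -164970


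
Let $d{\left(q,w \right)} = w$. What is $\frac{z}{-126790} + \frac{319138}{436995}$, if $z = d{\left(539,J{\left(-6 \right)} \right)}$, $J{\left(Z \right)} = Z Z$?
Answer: $\frac{808955504}{1108131921} \approx 0.73002$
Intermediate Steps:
$J{\left(Z \right)} = Z^{2}$
$z = 36$ ($z = \left(-6\right)^{2} = 36$)
$\frac{z}{-126790} + \frac{319138}{436995} = \frac{36}{-126790} + \frac{319138}{436995} = 36 \left(- \frac{1}{126790}\right) + 319138 \cdot \frac{1}{436995} = - \frac{18}{63395} + \frac{319138}{436995} = \frac{808955504}{1108131921}$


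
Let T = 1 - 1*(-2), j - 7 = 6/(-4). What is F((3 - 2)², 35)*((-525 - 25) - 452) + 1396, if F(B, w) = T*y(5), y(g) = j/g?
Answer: -9553/5 ≈ -1910.6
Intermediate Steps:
j = 11/2 (j = 7 + 6/(-4) = 7 + 6*(-¼) = 7 - 3/2 = 11/2 ≈ 5.5000)
y(g) = 11/(2*g)
T = 3 (T = 1 + 2 = 3)
F(B, w) = 33/10 (F(B, w) = 3*((11/2)/5) = 3*((11/2)*(⅕)) = 3*(11/10) = 33/10)
F((3 - 2)², 35)*((-525 - 25) - 452) + 1396 = 33*((-525 - 25) - 452)/10 + 1396 = 33*(-550 - 452)/10 + 1396 = (33/10)*(-1002) + 1396 = -16533/5 + 1396 = -9553/5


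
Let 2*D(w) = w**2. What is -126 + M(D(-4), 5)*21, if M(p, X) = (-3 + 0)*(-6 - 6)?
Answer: 630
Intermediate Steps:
D(w) = w**2/2
M(p, X) = 36 (M(p, X) = -3*(-12) = 36)
-126 + M(D(-4), 5)*21 = -126 + 36*21 = -126 + 756 = 630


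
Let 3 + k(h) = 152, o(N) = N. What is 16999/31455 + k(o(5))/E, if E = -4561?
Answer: 72845644/143466255 ≈ 0.50775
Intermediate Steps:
k(h) = 149 (k(h) = -3 + 152 = 149)
16999/31455 + k(o(5))/E = 16999/31455 + 149/(-4561) = 16999*(1/31455) + 149*(-1/4561) = 16999/31455 - 149/4561 = 72845644/143466255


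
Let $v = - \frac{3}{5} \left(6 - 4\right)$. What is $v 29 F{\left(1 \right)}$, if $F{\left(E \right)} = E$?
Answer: $- \frac{174}{5} \approx -34.8$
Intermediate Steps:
$v = - \frac{6}{5}$ ($v = \left(-3\right) \frac{1}{5} \cdot 2 = \left(- \frac{3}{5}\right) 2 = - \frac{6}{5} \approx -1.2$)
$v 29 F{\left(1 \right)} = \left(- \frac{6}{5}\right) 29 \cdot 1 = \left(- \frac{174}{5}\right) 1 = - \frac{174}{5}$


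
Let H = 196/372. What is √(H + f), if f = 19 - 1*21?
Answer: I*√12741/93 ≈ 1.2137*I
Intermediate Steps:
f = -2 (f = 19 - 21 = -2)
H = 49/93 (H = 196*(1/372) = 49/93 ≈ 0.52688)
√(H + f) = √(49/93 - 2) = √(-137/93) = I*√12741/93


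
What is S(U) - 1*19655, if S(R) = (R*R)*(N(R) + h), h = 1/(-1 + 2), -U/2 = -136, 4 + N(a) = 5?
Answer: 128313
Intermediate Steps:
N(a) = 1 (N(a) = -4 + 5 = 1)
U = 272 (U = -2*(-136) = 272)
h = 1 (h = 1/1 = 1)
S(R) = 2*R² (S(R) = (R*R)*(1 + 1) = R²*2 = 2*R²)
S(U) - 1*19655 = 2*272² - 1*19655 = 2*73984 - 19655 = 147968 - 19655 = 128313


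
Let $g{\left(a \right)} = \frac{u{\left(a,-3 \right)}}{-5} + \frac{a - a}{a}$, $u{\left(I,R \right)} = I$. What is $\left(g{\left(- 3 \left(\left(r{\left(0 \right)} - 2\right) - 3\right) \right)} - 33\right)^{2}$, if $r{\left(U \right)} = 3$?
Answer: $\frac{29241}{25} \approx 1169.6$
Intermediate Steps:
$g{\left(a \right)} = - \frac{a}{5}$ ($g{\left(a \right)} = \frac{a}{-5} + \frac{a - a}{a} = a \left(- \frac{1}{5}\right) + \frac{0}{a} = - \frac{a}{5} + 0 = - \frac{a}{5}$)
$\left(g{\left(- 3 \left(\left(r{\left(0 \right)} - 2\right) - 3\right) \right)} - 33\right)^{2} = \left(- \frac{\left(-3\right) \left(\left(3 - 2\right) - 3\right)}{5} - 33\right)^{2} = \left(- \frac{\left(-3\right) \left(1 - 3\right)}{5} - 33\right)^{2} = \left(- \frac{\left(-3\right) \left(-2\right)}{5} - 33\right)^{2} = \left(\left(- \frac{1}{5}\right) 6 - 33\right)^{2} = \left(- \frac{6}{5} - 33\right)^{2} = \left(- \frac{171}{5}\right)^{2} = \frac{29241}{25}$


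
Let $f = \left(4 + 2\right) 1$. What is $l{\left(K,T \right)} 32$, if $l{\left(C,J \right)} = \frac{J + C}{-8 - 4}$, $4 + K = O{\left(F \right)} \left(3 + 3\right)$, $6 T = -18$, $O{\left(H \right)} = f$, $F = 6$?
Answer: $- \frac{232}{3} \approx -77.333$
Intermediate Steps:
$f = 6$ ($f = 6 \cdot 1 = 6$)
$O{\left(H \right)} = 6$
$T = -3$ ($T = \frac{1}{6} \left(-18\right) = -3$)
$K = 32$ ($K = -4 + 6 \left(3 + 3\right) = -4 + 6 \cdot 6 = -4 + 36 = 32$)
$l{\left(C,J \right)} = - \frac{C}{12} - \frac{J}{12}$ ($l{\left(C,J \right)} = \frac{C + J}{-12} = \left(C + J\right) \left(- \frac{1}{12}\right) = - \frac{C}{12} - \frac{J}{12}$)
$l{\left(K,T \right)} 32 = \left(\left(- \frac{1}{12}\right) 32 - - \frac{1}{4}\right) 32 = \left(- \frac{8}{3} + \frac{1}{4}\right) 32 = \left(- \frac{29}{12}\right) 32 = - \frac{232}{3}$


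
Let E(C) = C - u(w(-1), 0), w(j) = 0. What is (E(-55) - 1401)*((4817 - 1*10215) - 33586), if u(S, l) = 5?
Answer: 56955624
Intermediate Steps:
E(C) = -5 + C (E(C) = C - 1*5 = C - 5 = -5 + C)
(E(-55) - 1401)*((4817 - 1*10215) - 33586) = ((-5 - 55) - 1401)*((4817 - 1*10215) - 33586) = (-60 - 1401)*((4817 - 10215) - 33586) = -1461*(-5398 - 33586) = -1461*(-38984) = 56955624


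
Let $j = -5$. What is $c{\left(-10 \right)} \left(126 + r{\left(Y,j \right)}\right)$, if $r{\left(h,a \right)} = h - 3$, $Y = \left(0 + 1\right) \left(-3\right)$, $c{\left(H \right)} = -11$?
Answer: $-1320$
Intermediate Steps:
$Y = -3$ ($Y = 1 \left(-3\right) = -3$)
$r{\left(h,a \right)} = -3 + h$
$c{\left(-10 \right)} \left(126 + r{\left(Y,j \right)}\right) = - 11 \left(126 - 6\right) = \left(-11\right) 120 = -1320$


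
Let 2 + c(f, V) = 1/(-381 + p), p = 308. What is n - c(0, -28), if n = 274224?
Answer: 20018499/73 ≈ 2.7423e+5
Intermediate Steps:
c(f, V) = -147/73 (c(f, V) = -2 + 1/(-381 + 308) = -2 + 1/(-73) = -2 - 1/73 = -147/73)
n - c(0, -28) = 274224 - 1*(-147/73) = 274224 + 147/73 = 20018499/73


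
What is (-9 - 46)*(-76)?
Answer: 4180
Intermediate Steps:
(-9 - 46)*(-76) = -55*(-76) = 4180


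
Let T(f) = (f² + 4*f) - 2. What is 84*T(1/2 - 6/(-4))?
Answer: 840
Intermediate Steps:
T(f) = -2 + f² + 4*f
84*T(1/2 - 6/(-4)) = 84*(-2 + (1/2 - 6/(-4))² + 4*(1/2 - 6/(-4))) = 84*(-2 + (1*(½) - 6*(-¼))² + 4*(1*(½) - 6*(-¼))) = 84*(-2 + (½ + 3/2)² + 4*(½ + 3/2)) = 84*(-2 + 2² + 4*2) = 84*(-2 + 4 + 8) = 84*10 = 840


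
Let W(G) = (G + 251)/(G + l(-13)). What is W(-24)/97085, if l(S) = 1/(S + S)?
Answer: -5902/60678125 ≈ -9.7267e-5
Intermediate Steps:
l(S) = 1/(2*S)
W(G) = (251 + G)/(-1/26 + G) (W(G) = (G + 251)/(G + (½)/(-13)) = (251 + G)/(G + (½)*(-1/13)) = (251 + G)/(G - 1/26) = (251 + G)/(-1/26 + G))
W(-24)/97085 = (26*(251 - 24)/(-1 + 26*(-24)))/97085 = (26*227/(-1 - 624))*(1/97085) = (26*227/(-625))*(1/97085) = (26*(-1/625)*227)*(1/97085) = -5902/625*1/97085 = -5902/60678125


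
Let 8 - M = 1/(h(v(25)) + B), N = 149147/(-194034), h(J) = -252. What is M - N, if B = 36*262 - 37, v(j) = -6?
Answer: 15555879883/1774052862 ≈ 8.7686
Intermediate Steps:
B = 9395 (B = 9432 - 37 = 9395)
N = -149147/194034 (N = 149147*(-1/194034) = -149147/194034 ≈ -0.76866)
M = 73143/9143 (M = 8 - 1/(-252 + 9395) = 8 - 1/9143 = 73143/9143 ≈ 7.9999)
M - N = 73143/9143 - 1*(-149147/194034) = 73143/9143 + 149147/194034 = 15555879883/1774052862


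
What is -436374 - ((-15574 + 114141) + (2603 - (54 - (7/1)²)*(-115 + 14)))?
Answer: -538049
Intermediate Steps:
-436374 - ((-15574 + 114141) + (2603 - (54 - (7/1)²)*(-115 + 14))) = -436374 - (98567 + (2603 - (54 - (7*1)²)*(-101))) = -436374 - (98567 + (2603 - (54 - 1*7²)*(-101))) = -436374 - (98567 + (2603 - (54 - 1*49)*(-101))) = -436374 - (98567 + (2603 - (54 - 49)*(-101))) = -436374 - (98567 + (2603 - 5*(-101))) = -436374 - (98567 + (2603 - 1*(-505))) = -436374 - (98567 + (2603 + 505)) = -436374 - (98567 + 3108) = -436374 - 1*101675 = -436374 - 101675 = -538049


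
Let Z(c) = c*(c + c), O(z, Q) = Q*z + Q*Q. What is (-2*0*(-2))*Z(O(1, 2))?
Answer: 0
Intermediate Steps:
O(z, Q) = Q² + Q*z (O(z, Q) = Q*z + Q² = Q² + Q*z)
Z(c) = 2*c² (Z(c) = c*(2*c) = 2*c²)
(-2*0*(-2))*Z(O(1, 2)) = (-2*0*(-2))*(2*(2*(2 + 1))²) = (0*(-2))*(2*(2*3)²) = 0*(2*6²) = 0*(2*36) = 0*72 = 0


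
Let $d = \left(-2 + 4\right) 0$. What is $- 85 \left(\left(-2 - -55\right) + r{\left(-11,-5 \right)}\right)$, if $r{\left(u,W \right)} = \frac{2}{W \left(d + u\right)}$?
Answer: $- \frac{49589}{11} \approx -4508.1$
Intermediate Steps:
$d = 0$ ($d = 2 \cdot 0 = 0$)
$r{\left(u,W \right)} = \frac{2}{W u}$ ($r{\left(u,W \right)} = \frac{2}{W \left(0 + u\right)} = \frac{2}{W u}$)
$- 85 \left(\left(-2 - -55\right) + r{\left(-11,-5 \right)}\right) = - 85 \left(\left(-2 - -55\right) + \frac{2}{\left(-5\right) \left(-11\right)}\right) = - 85 \left(\left(-2 + 55\right) + 2 \left(- \frac{1}{5}\right) \left(- \frac{1}{11}\right)\right) = - 85 \left(53 + \frac{2}{55}\right) = \left(-85\right) \frac{2917}{55} = - \frac{49589}{11}$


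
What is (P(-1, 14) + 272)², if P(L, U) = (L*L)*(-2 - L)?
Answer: 73441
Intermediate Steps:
P(L, U) = L²*(-2 - L)
(P(-1, 14) + 272)² = ((-1)²*(-2 - 1*(-1)) + 272)² = (1*(-2 + 1) + 272)² = (1*(-1) + 272)² = (-1 + 272)² = 271² = 73441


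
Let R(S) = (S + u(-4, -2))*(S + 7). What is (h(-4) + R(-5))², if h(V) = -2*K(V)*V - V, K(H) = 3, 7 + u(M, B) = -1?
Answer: 4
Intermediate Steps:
u(M, B) = -8 (u(M, B) = -7 - 1 = -8)
R(S) = (-8 + S)*(7 + S) (R(S) = (S - 8)*(S + 7) = (-8 + S)*(7 + S))
h(V) = -7*V (h(V) = -6*V - V = -7*V)
(h(-4) + R(-5))² = (-7*(-4) + (-56 + (-5)² - 1*(-5)))² = (28 + (-56 + 25 + 5))² = (28 - 26)² = 2² = 4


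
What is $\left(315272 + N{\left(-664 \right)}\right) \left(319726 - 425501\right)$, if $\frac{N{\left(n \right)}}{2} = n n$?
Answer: $-126619444600$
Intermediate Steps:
$N{\left(n \right)} = 2 n^{2}$ ($N{\left(n \right)} = 2 n n = 2 n^{2}$)
$\left(315272 + N{\left(-664 \right)}\right) \left(319726 - 425501\right) = \left(315272 + 2 \left(-664\right)^{2}\right) \left(319726 - 425501\right) = \left(315272 + 2 \cdot 440896\right) \left(-105775\right) = \left(315272 + 881792\right) \left(-105775\right) = 1197064 \left(-105775\right) = -126619444600$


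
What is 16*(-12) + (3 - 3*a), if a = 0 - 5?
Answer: -174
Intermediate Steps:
a = -5
16*(-12) + (3 - 3*a) = 16*(-12) + (3 - 3*(-5)) = -192 + (3 + 15) = -192 + 18 = -174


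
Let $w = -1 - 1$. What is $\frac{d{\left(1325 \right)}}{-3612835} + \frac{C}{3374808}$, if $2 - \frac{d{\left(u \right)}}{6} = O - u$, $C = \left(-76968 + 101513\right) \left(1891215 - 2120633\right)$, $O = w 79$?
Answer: $- \frac{2034413810237563}{1219262446068} \approx -1668.6$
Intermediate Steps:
$w = -2$
$O = -158$ ($O = \left(-2\right) 79 = -158$)
$C = -5631064810$ ($C = 24545 \left(-229418\right) = -5631064810$)
$d{\left(u \right)} = 960 + 6 u$ ($d{\left(u \right)} = 12 - 6 \left(-158 - u\right) = 12 + \left(948 + 6 u\right) = 960 + 6 u$)
$\frac{d{\left(1325 \right)}}{-3612835} + \frac{C}{3374808} = \frac{960 + 6 \cdot 1325}{-3612835} - \frac{5631064810}{3374808} = \left(960 + 7950\right) \left(- \frac{1}{3612835}\right) - \frac{2815532405}{1687404} = 8910 \left(- \frac{1}{3612835}\right) - \frac{2815532405}{1687404} = - \frac{1782}{722567} - \frac{2815532405}{1687404} = - \frac{2034413810237563}{1219262446068}$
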